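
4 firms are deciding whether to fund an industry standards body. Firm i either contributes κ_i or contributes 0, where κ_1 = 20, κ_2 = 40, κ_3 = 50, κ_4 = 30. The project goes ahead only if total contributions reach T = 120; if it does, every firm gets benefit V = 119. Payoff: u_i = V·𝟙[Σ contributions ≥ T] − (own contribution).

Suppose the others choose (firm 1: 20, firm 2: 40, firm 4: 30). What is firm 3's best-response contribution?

Others' total = 90. Contributing 50 brings total to 140 ≥ 120: gain V − κ_3 = 69.
Best response: 50.

50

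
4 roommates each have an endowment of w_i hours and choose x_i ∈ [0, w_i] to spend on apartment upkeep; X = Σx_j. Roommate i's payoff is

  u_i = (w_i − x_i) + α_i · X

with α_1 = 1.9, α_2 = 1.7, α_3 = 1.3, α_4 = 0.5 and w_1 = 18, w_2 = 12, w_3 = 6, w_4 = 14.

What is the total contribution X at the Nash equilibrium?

∂u_i/∂x_i = α_i − 1, so roommate i contributes w_i if α_i > 1, else 0.
α_i > 1 for i ∈ {1, 2, 3}; NE contributions (18, 12, 6, 0), X = 36.

36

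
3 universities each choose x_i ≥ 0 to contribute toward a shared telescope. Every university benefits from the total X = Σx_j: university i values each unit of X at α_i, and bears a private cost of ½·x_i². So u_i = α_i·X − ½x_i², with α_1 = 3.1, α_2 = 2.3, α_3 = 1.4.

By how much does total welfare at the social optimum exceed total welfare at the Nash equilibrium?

31.55

University i's FOC: ∂u_i/∂x_i = α_i − x_i = 0, so x_i* = α_i.
NE contributions = (3.1, 2.3, 1.4); X = 6.8.
W^NE = (Σα)·X − ½Σα_i² = 6.8² − ½·16.86 = 37.81.
Planner sets x_i = Σα_j = 6.8 for every i, so X^SO = 3·6.8 = 20.4.
W^SO = (Σα)·X^SO − ½·3·(Σα)² = (3/2)·6.8² = 69.36.
Deadweight loss = W^SO − W^NE = 31.55.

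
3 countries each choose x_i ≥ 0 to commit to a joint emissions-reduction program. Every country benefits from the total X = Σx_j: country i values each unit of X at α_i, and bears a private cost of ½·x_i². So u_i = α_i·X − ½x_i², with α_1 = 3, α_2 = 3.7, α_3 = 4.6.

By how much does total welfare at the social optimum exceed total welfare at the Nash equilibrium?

Country i's FOC: ∂u_i/∂x_i = α_i − x_i = 0, so x_i* = α_i.
NE contributions = (3, 3.7, 4.6); X = 11.3.
W^NE = (Σα)·X − ½Σα_i² = 11.3² − ½·43.85 = 105.765.
Planner sets x_i = Σα_j = 11.3 for every i, so X^SO = 3·11.3 = 33.9.
W^SO = (Σα)·X^SO − ½·3·(Σα)² = (3/2)·11.3² = 191.535.
Deadweight loss = W^SO − W^NE = 85.77.

85.77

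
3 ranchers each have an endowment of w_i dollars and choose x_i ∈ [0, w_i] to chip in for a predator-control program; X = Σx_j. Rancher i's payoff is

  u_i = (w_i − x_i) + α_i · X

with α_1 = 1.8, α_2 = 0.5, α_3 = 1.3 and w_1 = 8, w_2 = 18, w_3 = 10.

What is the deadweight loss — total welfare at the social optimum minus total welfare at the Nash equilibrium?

∂u_i/∂x_i = α_i − 1, so rancher i contributes w_i if α_i > 1, else 0.
α_i > 1 for i ∈ {1, 3}; NE contributions (8, 0, 10), X = 18.
W^NE = Σw_i − X^NE + (Σα_i)·X^NE = 36 + 2.6·18 = 82.8.
Planner: ∂(Σu_j)/∂x_i = Σα_j − 1 = 2.6 > 0, so everyone contributes w_i; X^SO = 36, W^SO = 36 + 2.6·36 = 129.6.
Deadweight loss = 46.8.

46.8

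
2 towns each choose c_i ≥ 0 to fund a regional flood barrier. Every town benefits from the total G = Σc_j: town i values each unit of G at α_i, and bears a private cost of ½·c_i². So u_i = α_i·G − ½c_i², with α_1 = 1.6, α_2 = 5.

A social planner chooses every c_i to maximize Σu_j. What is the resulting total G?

Planner FOC: ∂(Σu_j)/∂c_i = (Σα_j) − c_i = 0, so c_i^SO = Σα_j = 6.6 for every i; G^SO = 13.2.

13.2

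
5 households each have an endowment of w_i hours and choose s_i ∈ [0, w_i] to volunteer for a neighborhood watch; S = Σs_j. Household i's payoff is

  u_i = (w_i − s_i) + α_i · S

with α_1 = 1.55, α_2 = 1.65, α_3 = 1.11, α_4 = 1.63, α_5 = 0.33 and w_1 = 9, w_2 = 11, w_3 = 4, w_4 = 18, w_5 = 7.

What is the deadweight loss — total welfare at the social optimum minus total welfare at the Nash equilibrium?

36.89

∂u_i/∂s_i = α_i − 1, so household i contributes w_i if α_i > 1, else 0.
α_i > 1 for i ∈ {1, 2, 3, 4}; NE contributions (9, 11, 4, 18, 0), S = 42.
W^NE = Σw_i − S^NE + (Σα_i)·S^NE = 49 + 5.27·42 = 270.34.
Planner: ∂(Σu_j)/∂s_i = Σα_j − 1 = 5.27 > 0, so everyone contributes w_i; S^SO = 49, W^SO = 49 + 5.27·49 = 307.23.
Deadweight loss = 36.89.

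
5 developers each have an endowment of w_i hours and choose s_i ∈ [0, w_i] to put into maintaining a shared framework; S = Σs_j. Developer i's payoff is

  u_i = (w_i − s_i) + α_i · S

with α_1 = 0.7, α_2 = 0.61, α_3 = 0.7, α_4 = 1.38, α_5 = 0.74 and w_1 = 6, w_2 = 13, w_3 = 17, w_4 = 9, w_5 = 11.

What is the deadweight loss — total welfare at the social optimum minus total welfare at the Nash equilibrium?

147.11

∂u_i/∂s_i = α_i − 1, so developer i contributes w_i if α_i > 1, else 0.
α_i > 1 for i ∈ {4}; NE contributions (0, 0, 0, 9, 0), S = 9.
W^NE = Σw_i − S^NE + (Σα_i)·S^NE = 56 + 3.13·9 = 84.17.
Planner: ∂(Σu_j)/∂s_i = Σα_j − 1 = 3.13 > 0, so everyone contributes w_i; S^SO = 56, W^SO = 56 + 3.13·56 = 231.28.
Deadweight loss = 147.11.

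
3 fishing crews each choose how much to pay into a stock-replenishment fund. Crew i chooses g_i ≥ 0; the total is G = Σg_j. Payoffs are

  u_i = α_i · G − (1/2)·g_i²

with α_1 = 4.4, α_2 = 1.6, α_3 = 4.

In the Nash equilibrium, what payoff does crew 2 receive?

Crew i's FOC: ∂u_i/∂g_i = α_i − g_i = 0, so g_i* = α_i.
NE contributions = (4.4, 1.6, 4); G = 10.
u_2 = α_2·G − ½·(g_2)² = 1.6·10 − ½·1.6² = 14.72.

14.72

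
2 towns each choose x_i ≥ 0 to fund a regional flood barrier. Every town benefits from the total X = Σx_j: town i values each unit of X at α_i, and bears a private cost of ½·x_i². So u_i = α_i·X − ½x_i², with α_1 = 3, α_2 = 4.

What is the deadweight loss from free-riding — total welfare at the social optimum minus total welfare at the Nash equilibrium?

12.5

Town i's FOC: ∂u_i/∂x_i = α_i − x_i = 0, so x_i* = α_i.
NE contributions = (3, 4); X = 7.
W^NE = (Σα)·X − ½Σα_i² = 7² − ½·25 = 36.5.
Planner sets x_i = Σα_j = 7 for every i, so X^SO = 2·7 = 14.
W^SO = (Σα)·X^SO − ½·2·(Σα)² = (2/2)·7² = 49.
Deadweight loss = W^SO − W^NE = 12.5.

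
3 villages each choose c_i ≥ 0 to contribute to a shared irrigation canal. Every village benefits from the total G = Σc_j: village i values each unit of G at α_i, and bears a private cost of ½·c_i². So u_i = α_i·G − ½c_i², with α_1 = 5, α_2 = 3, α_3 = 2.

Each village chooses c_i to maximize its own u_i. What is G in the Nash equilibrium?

10

Village i's FOC: ∂u_i/∂c_i = α_i − c_i = 0, so c_i* = α_i.
NE contributions = (5, 3, 2); G = 10.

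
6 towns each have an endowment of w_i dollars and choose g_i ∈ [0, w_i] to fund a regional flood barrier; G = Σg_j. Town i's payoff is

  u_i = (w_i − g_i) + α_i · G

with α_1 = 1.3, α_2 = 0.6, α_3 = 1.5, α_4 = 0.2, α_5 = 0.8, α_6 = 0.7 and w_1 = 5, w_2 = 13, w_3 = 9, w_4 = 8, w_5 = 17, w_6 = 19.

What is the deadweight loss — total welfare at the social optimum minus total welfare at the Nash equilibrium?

∂u_i/∂g_i = α_i − 1, so town i contributes w_i if α_i > 1, else 0.
α_i > 1 for i ∈ {1, 3}; NE contributions (5, 0, 9, 0, 0, 0), G = 14.
W^NE = Σw_i − G^NE + (Σα_i)·G^NE = 71 + 4.1·14 = 128.4.
Planner: ∂(Σu_j)/∂g_i = Σα_j − 1 = 4.1 > 0, so everyone contributes w_i; G^SO = 71, W^SO = 71 + 4.1·71 = 362.1.
Deadweight loss = 233.7.

233.7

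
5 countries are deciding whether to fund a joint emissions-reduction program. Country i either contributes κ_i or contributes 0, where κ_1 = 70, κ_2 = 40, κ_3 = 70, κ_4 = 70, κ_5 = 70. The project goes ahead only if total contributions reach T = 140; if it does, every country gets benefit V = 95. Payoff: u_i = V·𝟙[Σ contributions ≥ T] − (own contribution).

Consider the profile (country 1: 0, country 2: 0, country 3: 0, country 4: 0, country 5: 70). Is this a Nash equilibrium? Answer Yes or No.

Total = 70 < 140: not provided.
Country 1 (pledges 0, payoff 0): pledging 70 → total 140, payoff 25. Profitable deviation.

No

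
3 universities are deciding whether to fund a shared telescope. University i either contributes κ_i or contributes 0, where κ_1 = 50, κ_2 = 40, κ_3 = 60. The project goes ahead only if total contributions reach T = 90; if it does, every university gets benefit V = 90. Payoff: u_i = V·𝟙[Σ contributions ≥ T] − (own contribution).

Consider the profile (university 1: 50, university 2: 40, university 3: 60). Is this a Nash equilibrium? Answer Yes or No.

Total = 150 ≥ 90: provided.
University 1 (pledges 50, payoff 40): dropping to 0 → total 100, payoff 90. Profitable deviation.

No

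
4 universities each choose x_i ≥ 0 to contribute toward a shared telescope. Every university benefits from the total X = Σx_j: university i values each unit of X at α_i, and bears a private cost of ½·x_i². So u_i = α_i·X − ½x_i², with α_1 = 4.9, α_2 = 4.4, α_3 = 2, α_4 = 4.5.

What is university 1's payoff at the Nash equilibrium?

65.415

University i's FOC: ∂u_i/∂x_i = α_i − x_i = 0, so x_i* = α_i.
NE contributions = (4.9, 4.4, 2, 4.5); X = 15.8.
u_1 = α_1·X − ½·(x_1)² = 4.9·15.8 − ½·4.9² = 65.415.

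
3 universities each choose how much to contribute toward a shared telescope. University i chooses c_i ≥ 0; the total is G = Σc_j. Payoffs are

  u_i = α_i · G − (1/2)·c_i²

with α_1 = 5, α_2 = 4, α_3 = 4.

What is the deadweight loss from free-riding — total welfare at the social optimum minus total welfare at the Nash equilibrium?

113

University i's FOC: ∂u_i/∂c_i = α_i − c_i = 0, so c_i* = α_i.
NE contributions = (5, 4, 4); G = 13.
W^NE = (Σα)·G − ½Σα_i² = 13² − ½·57 = 140.5.
Planner sets c_i = Σα_j = 13 for every i, so G^SO = 3·13 = 39.
W^SO = (Σα)·G^SO − ½·3·(Σα)² = (3/2)·13² = 253.5.
Deadweight loss = W^SO − W^NE = 113.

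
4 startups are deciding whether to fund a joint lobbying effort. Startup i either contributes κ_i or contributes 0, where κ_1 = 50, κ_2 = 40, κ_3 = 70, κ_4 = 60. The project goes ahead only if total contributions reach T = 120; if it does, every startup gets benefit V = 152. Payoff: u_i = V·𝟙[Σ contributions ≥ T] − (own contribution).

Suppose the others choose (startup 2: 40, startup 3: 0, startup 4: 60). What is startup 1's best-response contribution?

Others' total = 100. Contributing 50 brings total to 150 ≥ 120: gain V − κ_1 = 102.
Best response: 50.

50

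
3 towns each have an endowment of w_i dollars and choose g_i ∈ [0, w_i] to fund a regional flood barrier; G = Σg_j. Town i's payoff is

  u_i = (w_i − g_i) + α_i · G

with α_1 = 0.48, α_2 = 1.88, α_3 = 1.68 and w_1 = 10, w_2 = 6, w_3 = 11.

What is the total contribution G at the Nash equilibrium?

17

∂u_i/∂g_i = α_i − 1, so town i contributes w_i if α_i > 1, else 0.
α_i > 1 for i ∈ {2, 3}; NE contributions (0, 6, 11), G = 17.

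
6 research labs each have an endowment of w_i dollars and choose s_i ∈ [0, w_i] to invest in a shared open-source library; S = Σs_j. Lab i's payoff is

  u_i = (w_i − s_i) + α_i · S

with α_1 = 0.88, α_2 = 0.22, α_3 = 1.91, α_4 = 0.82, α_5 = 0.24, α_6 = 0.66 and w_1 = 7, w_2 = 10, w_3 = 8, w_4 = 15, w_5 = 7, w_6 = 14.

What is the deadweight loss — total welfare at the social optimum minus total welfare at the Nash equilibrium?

∂u_i/∂s_i = α_i − 1, so lab i contributes w_i if α_i > 1, else 0.
α_i > 1 for i ∈ {3}; NE contributions (0, 0, 8, 0, 0, 0), S = 8.
W^NE = Σw_i − S^NE + (Σα_i)·S^NE = 61 + 3.73·8 = 90.84.
Planner: ∂(Σu_j)/∂s_i = Σα_j − 1 = 3.73 > 0, so everyone contributes w_i; S^SO = 61, W^SO = 61 + 3.73·61 = 288.53.
Deadweight loss = 197.69.

197.69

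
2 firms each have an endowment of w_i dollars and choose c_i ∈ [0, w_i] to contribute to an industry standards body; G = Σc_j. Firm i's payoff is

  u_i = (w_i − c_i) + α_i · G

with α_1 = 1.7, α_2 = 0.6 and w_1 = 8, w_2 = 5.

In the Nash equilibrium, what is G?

∂u_i/∂c_i = α_i − 1, so firm i contributes w_i if α_i > 1, else 0.
α_i > 1 for i ∈ {1}; NE contributions (8, 0), G = 8.

8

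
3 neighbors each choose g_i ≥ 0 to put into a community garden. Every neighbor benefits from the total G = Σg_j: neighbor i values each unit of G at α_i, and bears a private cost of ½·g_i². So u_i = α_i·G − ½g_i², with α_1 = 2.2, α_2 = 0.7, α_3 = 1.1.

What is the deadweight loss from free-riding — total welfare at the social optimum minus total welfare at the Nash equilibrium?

11.27

Neighbor i's FOC: ∂u_i/∂g_i = α_i − g_i = 0, so g_i* = α_i.
NE contributions = (2.2, 0.7, 1.1); G = 4.
W^NE = (Σα)·G − ½Σα_i² = 4² − ½·6.54 = 12.73.
Planner sets g_i = Σα_j = 4 for every i, so G^SO = 3·4 = 12.
W^SO = (Σα)·G^SO − ½·3·(Σα)² = (3/2)·4² = 24.
Deadweight loss = W^SO − W^NE = 11.27.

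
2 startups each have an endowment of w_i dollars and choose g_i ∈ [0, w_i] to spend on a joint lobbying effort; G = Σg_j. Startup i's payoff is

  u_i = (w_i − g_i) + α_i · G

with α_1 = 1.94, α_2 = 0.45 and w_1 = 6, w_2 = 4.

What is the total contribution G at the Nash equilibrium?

∂u_i/∂g_i = α_i − 1, so startup i contributes w_i if α_i > 1, else 0.
α_i > 1 for i ∈ {1}; NE contributions (6, 0), G = 6.

6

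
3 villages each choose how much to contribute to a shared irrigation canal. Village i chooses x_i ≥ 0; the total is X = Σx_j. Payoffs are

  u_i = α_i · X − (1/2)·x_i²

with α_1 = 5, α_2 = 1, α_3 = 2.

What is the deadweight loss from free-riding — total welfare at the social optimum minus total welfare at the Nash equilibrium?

Village i's FOC: ∂u_i/∂x_i = α_i − x_i = 0, so x_i* = α_i.
NE contributions = (5, 1, 2); X = 8.
W^NE = (Σα)·X − ½Σα_i² = 8² − ½·30 = 49.
Planner sets x_i = Σα_j = 8 for every i, so X^SO = 3·8 = 24.
W^SO = (Σα)·X^SO − ½·3·(Σα)² = (3/2)·8² = 96.
Deadweight loss = W^SO − W^NE = 47.

47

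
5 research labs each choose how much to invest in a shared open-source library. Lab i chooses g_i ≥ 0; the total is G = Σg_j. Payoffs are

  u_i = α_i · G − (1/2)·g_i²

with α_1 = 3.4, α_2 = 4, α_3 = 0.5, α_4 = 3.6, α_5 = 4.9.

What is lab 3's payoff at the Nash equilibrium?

Lab i's FOC: ∂u_i/∂g_i = α_i − g_i = 0, so g_i* = α_i.
NE contributions = (3.4, 4, 0.5, 3.6, 4.9); G = 16.4.
u_3 = α_3·G − ½·(g_3)² = 0.5·16.4 − ½·0.5² = 8.075.

8.075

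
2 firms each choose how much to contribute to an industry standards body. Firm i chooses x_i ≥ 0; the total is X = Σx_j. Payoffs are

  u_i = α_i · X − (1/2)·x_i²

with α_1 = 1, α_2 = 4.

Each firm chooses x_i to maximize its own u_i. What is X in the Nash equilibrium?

5

Firm i's FOC: ∂u_i/∂x_i = α_i − x_i = 0, so x_i* = α_i.
NE contributions = (1, 4); X = 5.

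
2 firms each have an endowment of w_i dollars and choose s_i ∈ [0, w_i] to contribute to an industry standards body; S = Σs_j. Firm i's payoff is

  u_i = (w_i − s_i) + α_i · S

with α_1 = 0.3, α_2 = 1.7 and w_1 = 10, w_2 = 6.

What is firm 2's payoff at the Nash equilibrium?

10.2

∂u_i/∂s_i = α_i − 1, so firm i contributes w_i if α_i > 1, else 0.
α_i > 1 for i ∈ {2}; NE contributions (0, 6), S = 6.
u_2 = (6 − 6) + 1.7·6 = 10.2.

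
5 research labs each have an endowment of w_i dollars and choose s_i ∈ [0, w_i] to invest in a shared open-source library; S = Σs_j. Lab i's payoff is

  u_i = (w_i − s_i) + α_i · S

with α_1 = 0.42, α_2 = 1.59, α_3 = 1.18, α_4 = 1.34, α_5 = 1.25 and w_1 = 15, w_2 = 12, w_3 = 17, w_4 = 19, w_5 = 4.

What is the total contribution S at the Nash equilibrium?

∂u_i/∂s_i = α_i − 1, so lab i contributes w_i if α_i > 1, else 0.
α_i > 1 for i ∈ {2, 3, 4, 5}; NE contributions (0, 12, 17, 19, 4), S = 52.

52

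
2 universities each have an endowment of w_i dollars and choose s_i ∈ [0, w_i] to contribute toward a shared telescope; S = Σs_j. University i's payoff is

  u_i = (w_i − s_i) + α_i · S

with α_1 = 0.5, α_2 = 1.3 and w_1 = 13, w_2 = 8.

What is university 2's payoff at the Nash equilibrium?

10.4

∂u_i/∂s_i = α_i − 1, so university i contributes w_i if α_i > 1, else 0.
α_i > 1 for i ∈ {2}; NE contributions (0, 8), S = 8.
u_2 = (8 − 8) + 1.3·8 = 10.4.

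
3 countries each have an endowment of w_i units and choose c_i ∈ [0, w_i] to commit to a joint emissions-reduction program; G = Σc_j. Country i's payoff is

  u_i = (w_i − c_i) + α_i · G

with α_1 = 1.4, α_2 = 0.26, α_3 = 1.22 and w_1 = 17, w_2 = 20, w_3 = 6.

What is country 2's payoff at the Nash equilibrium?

∂u_i/∂c_i = α_i − 1, so country i contributes w_i if α_i > 1, else 0.
α_i > 1 for i ∈ {1, 3}; NE contributions (17, 0, 6), G = 23.
u_2 = (20 − 0) + 0.26·23 = 25.98.

25.98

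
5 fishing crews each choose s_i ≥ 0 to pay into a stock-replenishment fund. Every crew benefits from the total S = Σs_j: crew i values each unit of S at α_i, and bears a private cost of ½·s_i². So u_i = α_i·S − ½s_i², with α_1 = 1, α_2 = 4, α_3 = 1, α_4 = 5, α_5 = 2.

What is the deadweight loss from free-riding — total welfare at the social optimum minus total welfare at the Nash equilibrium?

Crew i's FOC: ∂u_i/∂s_i = α_i − s_i = 0, so s_i* = α_i.
NE contributions = (1, 4, 1, 5, 2); S = 13.
W^NE = (Σα)·S − ½Σα_i² = 13² − ½·47 = 145.5.
Planner sets s_i = Σα_j = 13 for every i, so S^SO = 5·13 = 65.
W^SO = (Σα)·S^SO − ½·5·(Σα)² = (5/2)·13² = 422.5.
Deadweight loss = W^SO − W^NE = 277.

277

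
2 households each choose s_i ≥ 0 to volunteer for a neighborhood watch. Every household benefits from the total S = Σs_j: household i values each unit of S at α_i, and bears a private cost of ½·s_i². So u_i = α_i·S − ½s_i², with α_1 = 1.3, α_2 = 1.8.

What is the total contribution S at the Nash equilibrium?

Household i's FOC: ∂u_i/∂s_i = α_i − s_i = 0, so s_i* = α_i.
NE contributions = (1.3, 1.8); S = 3.1.

3.1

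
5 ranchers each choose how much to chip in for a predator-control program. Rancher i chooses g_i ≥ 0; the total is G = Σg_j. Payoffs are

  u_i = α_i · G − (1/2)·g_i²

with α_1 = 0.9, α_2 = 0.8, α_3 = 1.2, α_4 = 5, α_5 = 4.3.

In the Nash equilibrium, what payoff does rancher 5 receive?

Rancher i's FOC: ∂u_i/∂g_i = α_i − g_i = 0, so g_i* = α_i.
NE contributions = (0.9, 0.8, 1.2, 5, 4.3); G = 12.2.
u_5 = α_5·G − ½·(g_5)² = 4.3·12.2 − ½·4.3² = 43.215.

43.215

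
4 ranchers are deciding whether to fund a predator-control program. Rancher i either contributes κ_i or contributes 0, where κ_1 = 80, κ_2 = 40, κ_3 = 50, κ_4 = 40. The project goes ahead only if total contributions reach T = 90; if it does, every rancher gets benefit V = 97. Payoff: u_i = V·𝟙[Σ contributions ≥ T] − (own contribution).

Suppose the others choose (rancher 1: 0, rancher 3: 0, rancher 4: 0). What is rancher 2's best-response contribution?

0

Others' total = 0. Even contributing 40 gives 40 < 90: no benefit either way.
Best response: 0.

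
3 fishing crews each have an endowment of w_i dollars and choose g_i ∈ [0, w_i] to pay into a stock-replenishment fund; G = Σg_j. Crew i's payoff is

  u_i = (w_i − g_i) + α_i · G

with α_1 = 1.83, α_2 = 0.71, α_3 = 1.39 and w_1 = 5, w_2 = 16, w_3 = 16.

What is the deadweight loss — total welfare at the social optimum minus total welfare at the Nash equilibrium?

46.88

∂u_i/∂g_i = α_i − 1, so crew i contributes w_i if α_i > 1, else 0.
α_i > 1 for i ∈ {1, 3}; NE contributions (5, 0, 16), G = 21.
W^NE = Σw_i − G^NE + (Σα_i)·G^NE = 37 + 2.93·21 = 98.53.
Planner: ∂(Σu_j)/∂g_i = Σα_j − 1 = 2.93 > 0, so everyone contributes w_i; G^SO = 37, W^SO = 37 + 2.93·37 = 145.41.
Deadweight loss = 46.88.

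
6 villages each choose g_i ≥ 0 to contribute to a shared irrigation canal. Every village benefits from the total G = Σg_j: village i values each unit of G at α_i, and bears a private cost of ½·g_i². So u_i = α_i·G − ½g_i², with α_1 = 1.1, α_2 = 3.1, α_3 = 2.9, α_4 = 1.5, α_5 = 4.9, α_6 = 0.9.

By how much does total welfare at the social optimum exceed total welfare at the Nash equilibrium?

437.87

Village i's FOC: ∂u_i/∂g_i = α_i − g_i = 0, so g_i* = α_i.
NE contributions = (1.1, 3.1, 2.9, 1.5, 4.9, 0.9); G = 14.4.
W^NE = (Σα)·G − ½Σα_i² = 14.4² − ½·46.3 = 184.21.
Planner sets g_i = Σα_j = 14.4 for every i, so G^SO = 6·14.4 = 86.4.
W^SO = (Σα)·G^SO − ½·6·(Σα)² = (6/2)·14.4² = 622.08.
Deadweight loss = W^SO − W^NE = 437.87.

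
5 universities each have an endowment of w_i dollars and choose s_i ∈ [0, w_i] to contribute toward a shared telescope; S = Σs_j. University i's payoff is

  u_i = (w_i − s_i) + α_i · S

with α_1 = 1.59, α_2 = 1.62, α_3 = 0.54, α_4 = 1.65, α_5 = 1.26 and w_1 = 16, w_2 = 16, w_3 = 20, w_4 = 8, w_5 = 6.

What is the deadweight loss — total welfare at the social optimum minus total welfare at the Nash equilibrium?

113.2

∂u_i/∂s_i = α_i − 1, so university i contributes w_i if α_i > 1, else 0.
α_i > 1 for i ∈ {1, 2, 4, 5}; NE contributions (16, 16, 0, 8, 6), S = 46.
W^NE = Σw_i − S^NE + (Σα_i)·S^NE = 66 + 5.66·46 = 326.36.
Planner: ∂(Σu_j)/∂s_i = Σα_j − 1 = 5.66 > 0, so everyone contributes w_i; S^SO = 66, W^SO = 66 + 5.66·66 = 439.56.
Deadweight loss = 113.2.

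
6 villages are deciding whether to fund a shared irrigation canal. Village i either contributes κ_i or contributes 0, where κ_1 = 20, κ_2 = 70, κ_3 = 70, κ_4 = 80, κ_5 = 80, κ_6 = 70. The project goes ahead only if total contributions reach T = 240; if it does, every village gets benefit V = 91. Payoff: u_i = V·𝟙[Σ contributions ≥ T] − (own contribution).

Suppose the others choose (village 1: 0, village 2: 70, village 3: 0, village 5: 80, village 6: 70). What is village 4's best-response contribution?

Others' total = 220. Contributing 80 brings total to 300 ≥ 240: gain V − κ_4 = 11.
Best response: 80.

80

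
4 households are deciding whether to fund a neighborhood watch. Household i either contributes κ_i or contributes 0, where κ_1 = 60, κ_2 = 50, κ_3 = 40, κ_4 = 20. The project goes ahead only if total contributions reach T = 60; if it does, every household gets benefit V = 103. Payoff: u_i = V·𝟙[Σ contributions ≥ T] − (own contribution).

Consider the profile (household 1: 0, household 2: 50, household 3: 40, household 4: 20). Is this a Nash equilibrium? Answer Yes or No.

No

Total = 110 ≥ 60: provided.
Household 1 (pledges 0, payoff 103): pledging 60 → total 170, payoff 43. No gain.
Household 2 (pledges 50, payoff 53): dropping to 0 → total 60, payoff 103. Profitable deviation.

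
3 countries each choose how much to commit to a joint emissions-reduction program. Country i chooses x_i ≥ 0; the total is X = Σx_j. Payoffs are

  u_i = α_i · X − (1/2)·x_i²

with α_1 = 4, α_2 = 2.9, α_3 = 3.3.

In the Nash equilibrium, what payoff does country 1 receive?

32.8

Country i's FOC: ∂u_i/∂x_i = α_i − x_i = 0, so x_i* = α_i.
NE contributions = (4, 2.9, 3.3); X = 10.2.
u_1 = α_1·X − ½·(x_1)² = 4·10.2 − ½·4² = 32.8.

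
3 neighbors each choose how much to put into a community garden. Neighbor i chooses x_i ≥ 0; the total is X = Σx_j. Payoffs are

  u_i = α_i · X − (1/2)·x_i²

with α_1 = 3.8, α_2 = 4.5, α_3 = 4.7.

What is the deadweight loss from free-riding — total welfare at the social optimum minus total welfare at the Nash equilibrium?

112.89

Neighbor i's FOC: ∂u_i/∂x_i = α_i − x_i = 0, so x_i* = α_i.
NE contributions = (3.8, 4.5, 4.7); X = 13.
W^NE = (Σα)·X − ½Σα_i² = 13² − ½·56.78 = 140.61.
Planner sets x_i = Σα_j = 13 for every i, so X^SO = 3·13 = 39.
W^SO = (Σα)·X^SO − ½·3·(Σα)² = (3/2)·13² = 253.5.
Deadweight loss = W^SO − W^NE = 112.89.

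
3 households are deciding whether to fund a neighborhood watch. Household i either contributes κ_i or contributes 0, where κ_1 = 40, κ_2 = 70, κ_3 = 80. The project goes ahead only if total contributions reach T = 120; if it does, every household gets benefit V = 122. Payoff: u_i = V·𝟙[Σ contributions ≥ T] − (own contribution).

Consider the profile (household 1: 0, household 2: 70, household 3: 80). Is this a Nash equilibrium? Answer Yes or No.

Yes

Total = 150 ≥ 120: provided.
Household 1 (pledges 0, payoff 122): pledging 40 → total 190, payoff 82. No gain.
Household 2 (pledges 70, payoff 52): dropping to 0 → total 80, payoff 0. No gain.
Household 3 (pledges 80, payoff 42): dropping to 0 → total 70, payoff 0. No gain.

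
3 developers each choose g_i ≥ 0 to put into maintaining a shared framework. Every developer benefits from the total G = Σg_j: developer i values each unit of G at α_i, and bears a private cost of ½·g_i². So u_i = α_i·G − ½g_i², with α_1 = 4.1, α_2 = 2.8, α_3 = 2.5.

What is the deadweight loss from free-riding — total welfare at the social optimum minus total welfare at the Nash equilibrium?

59.63

Developer i's FOC: ∂u_i/∂g_i = α_i − g_i = 0, so g_i* = α_i.
NE contributions = (4.1, 2.8, 2.5); G = 9.4.
W^NE = (Σα)·G − ½Σα_i² = 9.4² − ½·30.9 = 72.91.
Planner sets g_i = Σα_j = 9.4 for every i, so G^SO = 3·9.4 = 28.2.
W^SO = (Σα)·G^SO − ½·3·(Σα)² = (3/2)·9.4² = 132.54.
Deadweight loss = W^SO − W^NE = 59.63.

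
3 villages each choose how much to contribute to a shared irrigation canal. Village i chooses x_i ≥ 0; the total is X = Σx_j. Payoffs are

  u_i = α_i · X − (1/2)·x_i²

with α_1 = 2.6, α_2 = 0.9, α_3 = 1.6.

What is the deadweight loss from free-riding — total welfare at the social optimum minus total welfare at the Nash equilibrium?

Village i's FOC: ∂u_i/∂x_i = α_i − x_i = 0, so x_i* = α_i.
NE contributions = (2.6, 0.9, 1.6); X = 5.1.
W^NE = (Σα)·X − ½Σα_i² = 5.1² − ½·10.13 = 20.945.
Planner sets x_i = Σα_j = 5.1 for every i, so X^SO = 3·5.1 = 15.3.
W^SO = (Σα)·X^SO − ½·3·(Σα)² = (3/2)·5.1² = 39.015.
Deadweight loss = W^SO − W^NE = 18.07.

18.07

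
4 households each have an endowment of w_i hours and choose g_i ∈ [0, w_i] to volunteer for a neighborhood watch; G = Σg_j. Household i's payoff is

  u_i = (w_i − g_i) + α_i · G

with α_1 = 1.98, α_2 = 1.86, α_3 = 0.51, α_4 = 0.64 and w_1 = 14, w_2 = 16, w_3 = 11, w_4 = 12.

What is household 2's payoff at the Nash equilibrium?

55.8

∂u_i/∂g_i = α_i − 1, so household i contributes w_i if α_i > 1, else 0.
α_i > 1 for i ∈ {1, 2}; NE contributions (14, 16, 0, 0), G = 30.
u_2 = (16 − 16) + 1.86·30 = 55.8.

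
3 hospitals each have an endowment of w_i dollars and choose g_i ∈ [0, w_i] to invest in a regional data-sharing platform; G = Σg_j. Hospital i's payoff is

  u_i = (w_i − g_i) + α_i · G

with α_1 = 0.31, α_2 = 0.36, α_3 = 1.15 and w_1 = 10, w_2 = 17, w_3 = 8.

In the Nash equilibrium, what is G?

8

∂u_i/∂g_i = α_i − 1, so hospital i contributes w_i if α_i > 1, else 0.
α_i > 1 for i ∈ {3}; NE contributions (0, 0, 8), G = 8.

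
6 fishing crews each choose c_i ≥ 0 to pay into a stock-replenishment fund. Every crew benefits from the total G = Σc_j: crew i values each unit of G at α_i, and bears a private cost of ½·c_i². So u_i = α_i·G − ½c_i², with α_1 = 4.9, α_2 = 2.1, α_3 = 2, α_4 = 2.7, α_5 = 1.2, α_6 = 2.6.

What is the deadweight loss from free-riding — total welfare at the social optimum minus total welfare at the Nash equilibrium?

Crew i's FOC: ∂u_i/∂c_i = α_i − c_i = 0, so c_i* = α_i.
NE contributions = (4.9, 2.1, 2, 2.7, 1.2, 2.6); G = 15.5.
W^NE = (Σα)·G − ½Σα_i² = 15.5² − ½·47.91 = 216.295.
Planner sets c_i = Σα_j = 15.5 for every i, so G^SO = 6·15.5 = 93.
W^SO = (Σα)·G^SO − ½·6·(Σα)² = (6/2)·15.5² = 720.75.
Deadweight loss = W^SO − W^NE = 504.455.

504.455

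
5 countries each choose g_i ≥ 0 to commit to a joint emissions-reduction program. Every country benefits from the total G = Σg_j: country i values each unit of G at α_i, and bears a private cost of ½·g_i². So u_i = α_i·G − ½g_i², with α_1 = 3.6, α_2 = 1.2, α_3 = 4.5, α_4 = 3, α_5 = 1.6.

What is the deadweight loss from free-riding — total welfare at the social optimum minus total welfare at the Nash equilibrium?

312.92

Country i's FOC: ∂u_i/∂g_i = α_i − g_i = 0, so g_i* = α_i.
NE contributions = (3.6, 1.2, 4.5, 3, 1.6); G = 13.9.
W^NE = (Σα)·G − ½Σα_i² = 13.9² − ½·46.21 = 170.105.
Planner sets g_i = Σα_j = 13.9 for every i, so G^SO = 5·13.9 = 69.5.
W^SO = (Σα)·G^SO − ½·5·(Σα)² = (5/2)·13.9² = 483.025.
Deadweight loss = W^SO − W^NE = 312.92.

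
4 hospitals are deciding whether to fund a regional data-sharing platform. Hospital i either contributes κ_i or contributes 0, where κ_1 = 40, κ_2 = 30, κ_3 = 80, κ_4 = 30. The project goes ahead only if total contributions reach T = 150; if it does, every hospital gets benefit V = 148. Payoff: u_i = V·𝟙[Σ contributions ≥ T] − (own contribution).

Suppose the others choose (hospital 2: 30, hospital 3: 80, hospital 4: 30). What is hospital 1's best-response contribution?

Others' total = 140. Contributing 40 brings total to 180 ≥ 150: gain V − κ_1 = 108.
Best response: 40.

40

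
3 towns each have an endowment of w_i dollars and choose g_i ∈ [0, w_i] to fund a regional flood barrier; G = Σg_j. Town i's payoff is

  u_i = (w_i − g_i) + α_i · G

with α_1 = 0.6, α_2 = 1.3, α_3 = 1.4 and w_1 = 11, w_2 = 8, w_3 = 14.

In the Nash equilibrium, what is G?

22

∂u_i/∂g_i = α_i − 1, so town i contributes w_i if α_i > 1, else 0.
α_i > 1 for i ∈ {2, 3}; NE contributions (0, 8, 14), G = 22.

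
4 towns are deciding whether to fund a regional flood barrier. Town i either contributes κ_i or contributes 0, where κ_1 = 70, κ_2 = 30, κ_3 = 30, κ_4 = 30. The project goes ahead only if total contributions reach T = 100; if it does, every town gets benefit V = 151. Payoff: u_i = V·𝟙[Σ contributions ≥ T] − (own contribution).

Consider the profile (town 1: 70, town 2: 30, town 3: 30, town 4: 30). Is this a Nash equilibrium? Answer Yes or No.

No

Total = 160 ≥ 100: provided.
Town 1 (pledges 70, payoff 81): dropping to 0 → total 90, payoff 0. No gain.
Town 2 (pledges 30, payoff 121): dropping to 0 → total 130, payoff 151. Profitable deviation.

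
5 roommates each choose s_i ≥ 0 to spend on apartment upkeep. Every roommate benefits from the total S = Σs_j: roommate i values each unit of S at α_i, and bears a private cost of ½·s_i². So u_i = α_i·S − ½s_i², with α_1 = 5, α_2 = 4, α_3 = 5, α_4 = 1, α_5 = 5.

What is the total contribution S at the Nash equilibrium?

20

Roommate i's FOC: ∂u_i/∂s_i = α_i − s_i = 0, so s_i* = α_i.
NE contributions = (5, 4, 5, 1, 5); S = 20.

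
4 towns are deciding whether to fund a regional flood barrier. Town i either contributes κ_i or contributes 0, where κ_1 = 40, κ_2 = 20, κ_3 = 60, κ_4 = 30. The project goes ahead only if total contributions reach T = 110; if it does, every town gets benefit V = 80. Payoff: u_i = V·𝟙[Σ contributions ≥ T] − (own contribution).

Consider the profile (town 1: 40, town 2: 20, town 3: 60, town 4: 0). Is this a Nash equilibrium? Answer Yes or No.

Yes

Total = 120 ≥ 110: provided.
Town 1 (pledges 40, payoff 40): dropping to 0 → total 80, payoff 0. No gain.
Town 2 (pledges 20, payoff 60): dropping to 0 → total 100, payoff 0. No gain.
Town 3 (pledges 60, payoff 20): dropping to 0 → total 60, payoff 0. No gain.
Town 4 (pledges 0, payoff 80): pledging 30 → total 150, payoff 50. No gain.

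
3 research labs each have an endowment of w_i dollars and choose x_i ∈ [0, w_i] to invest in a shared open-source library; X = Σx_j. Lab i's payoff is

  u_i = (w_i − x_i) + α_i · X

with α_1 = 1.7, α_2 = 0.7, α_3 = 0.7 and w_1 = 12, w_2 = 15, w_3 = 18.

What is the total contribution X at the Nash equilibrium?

∂u_i/∂x_i = α_i − 1, so lab i contributes w_i if α_i > 1, else 0.
α_i > 1 for i ∈ {1}; NE contributions (12, 0, 0), X = 12.

12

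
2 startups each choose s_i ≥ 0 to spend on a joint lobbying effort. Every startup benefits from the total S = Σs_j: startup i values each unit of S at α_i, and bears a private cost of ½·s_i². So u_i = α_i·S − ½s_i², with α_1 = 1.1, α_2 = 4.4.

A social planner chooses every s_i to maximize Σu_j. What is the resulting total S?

11

Planner FOC: ∂(Σu_j)/∂s_i = (Σα_j) − s_i = 0, so s_i^SO = Σα_j = 5.5 for every i; S^SO = 11.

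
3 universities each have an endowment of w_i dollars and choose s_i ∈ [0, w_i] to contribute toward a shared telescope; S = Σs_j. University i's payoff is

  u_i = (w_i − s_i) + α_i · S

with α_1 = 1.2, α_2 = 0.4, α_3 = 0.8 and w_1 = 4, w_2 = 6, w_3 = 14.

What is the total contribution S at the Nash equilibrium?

∂u_i/∂s_i = α_i − 1, so university i contributes w_i if α_i > 1, else 0.
α_i > 1 for i ∈ {1}; NE contributions (4, 0, 0), S = 4.

4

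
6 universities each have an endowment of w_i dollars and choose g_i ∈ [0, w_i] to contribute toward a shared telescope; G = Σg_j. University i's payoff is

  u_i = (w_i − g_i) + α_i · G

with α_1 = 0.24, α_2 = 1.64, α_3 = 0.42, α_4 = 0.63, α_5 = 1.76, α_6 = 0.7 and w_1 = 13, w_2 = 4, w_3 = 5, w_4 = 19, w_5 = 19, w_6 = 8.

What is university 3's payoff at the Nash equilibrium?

14.66

∂u_i/∂g_i = α_i − 1, so university i contributes w_i if α_i > 1, else 0.
α_i > 1 for i ∈ {2, 5}; NE contributions (0, 4, 0, 0, 19, 0), G = 23.
u_3 = (5 − 0) + 0.42·23 = 14.66.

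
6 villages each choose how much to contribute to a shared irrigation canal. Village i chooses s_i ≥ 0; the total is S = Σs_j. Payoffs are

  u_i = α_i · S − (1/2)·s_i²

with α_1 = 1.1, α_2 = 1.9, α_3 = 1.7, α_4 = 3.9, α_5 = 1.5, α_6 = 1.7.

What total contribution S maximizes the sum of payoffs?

Planner FOC: ∂(Σu_j)/∂s_i = (Σα_j) − s_i = 0, so s_i^SO = Σα_j = 11.8 for every i; S^SO = 70.8.

70.8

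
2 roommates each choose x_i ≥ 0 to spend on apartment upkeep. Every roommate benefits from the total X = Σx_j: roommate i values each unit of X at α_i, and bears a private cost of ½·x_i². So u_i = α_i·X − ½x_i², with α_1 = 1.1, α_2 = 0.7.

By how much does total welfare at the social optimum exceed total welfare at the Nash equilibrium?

Roommate i's FOC: ∂u_i/∂x_i = α_i − x_i = 0, so x_i* = α_i.
NE contributions = (1.1, 0.7); X = 1.8.
W^NE = (Σα)·X − ½Σα_i² = 1.8² − ½·1.7 = 2.39.
Planner sets x_i = Σα_j = 1.8 for every i, so X^SO = 2·1.8 = 3.6.
W^SO = (Σα)·X^SO − ½·2·(Σα)² = (2/2)·1.8² = 3.24.
Deadweight loss = W^SO − W^NE = 0.85.

0.85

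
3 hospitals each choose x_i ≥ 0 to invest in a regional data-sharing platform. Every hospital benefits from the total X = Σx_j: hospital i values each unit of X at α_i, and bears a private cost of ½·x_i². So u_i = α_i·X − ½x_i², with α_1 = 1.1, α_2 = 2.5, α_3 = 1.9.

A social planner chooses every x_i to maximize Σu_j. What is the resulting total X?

Planner FOC: ∂(Σu_j)/∂x_i = (Σα_j) − x_i = 0, so x_i^SO = Σα_j = 5.5 for every i; X^SO = 16.5.

16.5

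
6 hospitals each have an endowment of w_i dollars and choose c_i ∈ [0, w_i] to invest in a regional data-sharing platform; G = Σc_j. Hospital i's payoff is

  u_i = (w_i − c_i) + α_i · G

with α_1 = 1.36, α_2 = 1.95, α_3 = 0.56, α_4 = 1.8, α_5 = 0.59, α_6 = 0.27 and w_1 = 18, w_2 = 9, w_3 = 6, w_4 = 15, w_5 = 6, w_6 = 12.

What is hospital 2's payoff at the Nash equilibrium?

∂u_i/∂c_i = α_i − 1, so hospital i contributes w_i if α_i > 1, else 0.
α_i > 1 for i ∈ {1, 2, 4}; NE contributions (18, 9, 0, 15, 0, 0), G = 42.
u_2 = (9 − 9) + 1.95·42 = 81.9.

81.9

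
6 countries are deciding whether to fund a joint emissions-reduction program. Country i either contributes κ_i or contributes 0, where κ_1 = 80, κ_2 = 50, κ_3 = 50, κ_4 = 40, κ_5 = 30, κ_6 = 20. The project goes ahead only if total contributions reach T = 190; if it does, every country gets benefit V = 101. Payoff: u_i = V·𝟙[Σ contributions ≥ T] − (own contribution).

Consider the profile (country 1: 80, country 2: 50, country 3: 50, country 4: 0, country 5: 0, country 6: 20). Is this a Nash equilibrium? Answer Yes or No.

Total = 200 ≥ 190: provided.
Country 1 (pledges 80, payoff 21): dropping to 0 → total 120, payoff 0. No gain.
Country 2 (pledges 50, payoff 51): dropping to 0 → total 150, payoff 0. No gain.
Country 3 (pledges 50, payoff 51): dropping to 0 → total 150, payoff 0. No gain.
Country 4 (pledges 0, payoff 101): pledging 40 → total 240, payoff 61. No gain.
Country 5 (pledges 0, payoff 101): pledging 30 → total 230, payoff 71. No gain.
Country 6 (pledges 20, payoff 81): dropping to 0 → total 180, payoff 0. No gain.

Yes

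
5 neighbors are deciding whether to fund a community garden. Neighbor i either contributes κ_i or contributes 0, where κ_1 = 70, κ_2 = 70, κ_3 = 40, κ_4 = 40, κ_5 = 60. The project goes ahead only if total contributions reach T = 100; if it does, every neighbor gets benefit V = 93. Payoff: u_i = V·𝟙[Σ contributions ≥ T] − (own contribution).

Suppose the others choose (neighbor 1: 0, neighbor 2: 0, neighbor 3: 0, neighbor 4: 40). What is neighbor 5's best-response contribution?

60

Others' total = 40. Contributing 60 brings total to 100 ≥ 100: gain V − κ_5 = 33.
Best response: 60.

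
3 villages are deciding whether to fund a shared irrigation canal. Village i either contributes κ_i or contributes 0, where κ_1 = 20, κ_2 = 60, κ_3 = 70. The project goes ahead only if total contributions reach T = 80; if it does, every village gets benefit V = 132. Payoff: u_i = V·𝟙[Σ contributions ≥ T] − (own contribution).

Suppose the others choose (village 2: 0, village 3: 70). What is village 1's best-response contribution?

20

Others' total = 70. Contributing 20 brings total to 90 ≥ 80: gain V − κ_1 = 112.
Best response: 20.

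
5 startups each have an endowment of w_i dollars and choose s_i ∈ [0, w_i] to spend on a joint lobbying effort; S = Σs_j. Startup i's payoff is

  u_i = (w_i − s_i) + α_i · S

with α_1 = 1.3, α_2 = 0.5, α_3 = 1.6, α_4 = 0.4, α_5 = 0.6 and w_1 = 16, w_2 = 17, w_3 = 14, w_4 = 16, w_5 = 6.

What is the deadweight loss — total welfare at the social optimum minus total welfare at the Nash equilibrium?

∂u_i/∂s_i = α_i − 1, so startup i contributes w_i if α_i > 1, else 0.
α_i > 1 for i ∈ {1, 3}; NE contributions (16, 0, 14, 0, 0), S = 30.
W^NE = Σw_i − S^NE + (Σα_i)·S^NE = 69 + 3.4·30 = 171.
Planner: ∂(Σu_j)/∂s_i = Σα_j − 1 = 3.4 > 0, so everyone contributes w_i; S^SO = 69, W^SO = 69 + 3.4·69 = 303.6.
Deadweight loss = 132.6.

132.6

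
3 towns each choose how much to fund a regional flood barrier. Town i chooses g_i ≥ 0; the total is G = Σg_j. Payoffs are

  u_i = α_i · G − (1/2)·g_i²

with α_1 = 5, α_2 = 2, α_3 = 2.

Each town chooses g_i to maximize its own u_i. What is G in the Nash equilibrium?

9

Town i's FOC: ∂u_i/∂g_i = α_i − g_i = 0, so g_i* = α_i.
NE contributions = (5, 2, 2); G = 9.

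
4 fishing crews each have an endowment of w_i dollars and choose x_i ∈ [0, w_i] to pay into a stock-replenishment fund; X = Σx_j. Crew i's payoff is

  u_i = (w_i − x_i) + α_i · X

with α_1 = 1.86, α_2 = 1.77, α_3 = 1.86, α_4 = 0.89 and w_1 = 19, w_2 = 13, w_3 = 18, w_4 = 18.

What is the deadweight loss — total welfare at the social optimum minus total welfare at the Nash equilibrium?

96.84

∂u_i/∂x_i = α_i − 1, so crew i contributes w_i if α_i > 1, else 0.
α_i > 1 for i ∈ {1, 2, 3}; NE contributions (19, 13, 18, 0), X = 50.
W^NE = Σw_i − X^NE + (Σα_i)·X^NE = 68 + 5.38·50 = 337.
Planner: ∂(Σu_j)/∂x_i = Σα_j − 1 = 5.38 > 0, so everyone contributes w_i; X^SO = 68, W^SO = 68 + 5.38·68 = 433.84.
Deadweight loss = 96.84.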